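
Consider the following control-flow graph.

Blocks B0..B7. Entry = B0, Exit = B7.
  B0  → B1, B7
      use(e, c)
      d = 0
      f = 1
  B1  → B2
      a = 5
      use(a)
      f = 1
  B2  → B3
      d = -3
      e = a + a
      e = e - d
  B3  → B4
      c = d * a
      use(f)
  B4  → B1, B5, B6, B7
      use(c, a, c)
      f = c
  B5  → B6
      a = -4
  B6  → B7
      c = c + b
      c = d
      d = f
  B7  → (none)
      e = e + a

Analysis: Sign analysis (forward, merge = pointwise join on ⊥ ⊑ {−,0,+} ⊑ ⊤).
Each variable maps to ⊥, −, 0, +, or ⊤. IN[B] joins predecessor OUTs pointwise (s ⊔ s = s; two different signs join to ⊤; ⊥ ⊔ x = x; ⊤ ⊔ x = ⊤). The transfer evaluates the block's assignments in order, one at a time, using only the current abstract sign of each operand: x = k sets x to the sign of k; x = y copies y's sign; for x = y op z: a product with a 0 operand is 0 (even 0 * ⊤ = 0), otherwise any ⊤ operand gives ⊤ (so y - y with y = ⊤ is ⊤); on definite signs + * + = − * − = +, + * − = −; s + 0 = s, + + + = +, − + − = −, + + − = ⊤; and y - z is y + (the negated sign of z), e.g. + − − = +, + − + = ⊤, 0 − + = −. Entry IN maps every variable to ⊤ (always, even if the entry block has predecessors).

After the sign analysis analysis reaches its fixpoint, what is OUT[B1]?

Answer: {a: +, b: ⊤, c: ⊤, d: ⊤, e: ⊤, f: +}

Working:
Per-block solution:
  B0: | IN=(all ⊤) | OUT={d:0, f:+; rest ⊤}
  B1: | IN=(all ⊤) | OUT={a:+, f:+; rest ⊤}
  B2: | IN={a:+, f:+; rest ⊤} | OUT={a:+, d:-, e:+, f:+; rest ⊤}
  B3: | IN={a:+, d:-, e:+, f:+; rest ⊤} | OUT={a:+, c:-, d:-, e:+, f:+; rest ⊤}
  B4: | IN={a:+, c:-, d:-, e:+, f:+; rest ⊤} | OUT={a:+, c:-, d:-, e:+, f:-; rest ⊤}
  B5: | IN={a:+, c:-, d:-, e:+, f:-; rest ⊤} | OUT={a:-, c:-, d:-, e:+, f:-; rest ⊤}
  B6: | IN={c:-, d:-, e:+, f:-; rest ⊤} | OUT={c:-, d:-, e:+, f:-; rest ⊤}
  B7: | IN=(all ⊤) | OUT=(all ⊤)

Merge at B1: IN[B1] = OUT[B0] ⊔ OUT[B4] = {a: ⊤, b: ⊤, c: ⊤, d: ⊤, e: ⊤, f: ⊤}
Applying B1's transfer function to that IN value gives OUT[B1] (row B1 above).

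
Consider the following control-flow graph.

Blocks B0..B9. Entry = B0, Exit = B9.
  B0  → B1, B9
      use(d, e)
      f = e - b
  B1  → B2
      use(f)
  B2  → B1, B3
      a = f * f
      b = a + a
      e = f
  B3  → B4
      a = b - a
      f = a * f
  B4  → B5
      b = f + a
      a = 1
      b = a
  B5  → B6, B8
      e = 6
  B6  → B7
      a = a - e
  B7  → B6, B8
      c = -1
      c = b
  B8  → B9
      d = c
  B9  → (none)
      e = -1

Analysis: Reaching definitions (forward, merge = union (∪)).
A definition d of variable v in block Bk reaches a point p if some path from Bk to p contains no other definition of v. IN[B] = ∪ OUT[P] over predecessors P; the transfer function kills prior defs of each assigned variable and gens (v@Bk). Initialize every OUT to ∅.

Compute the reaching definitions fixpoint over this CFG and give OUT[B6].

Converged values:
  B0: | IN={} | OUT={f@B0}
  B1: | IN={a@B2, b@B2, e@B2, f@B0} | OUT={a@B2, b@B2, e@B2, f@B0}
  B2: | IN={a@B2, b@B2, e@B2, f@B0} | OUT={a@B2, b@B2, e@B2, f@B0}
  B3: | IN={a@B2, b@B2, e@B2, f@B0} | OUT={a@B3, b@B2, e@B2, f@B3}
  B4: | IN={a@B3, b@B2, e@B2, f@B3} | OUT={a@B4, b@B4, e@B2, f@B3}
  B5: | IN={a@B4, b@B4, e@B2, f@B3} | OUT={a@B4, b@B4, e@B5, f@B3}
  B6: | IN={a@B4, a@B6, b@B4, c@B7, e@B5, f@B3} | OUT={a@B6, b@B4, c@B7, e@B5, f@B3}
  B7: | IN={a@B6, b@B4, c@B7, e@B5, f@B3} | OUT={a@B6, b@B4, c@B7, e@B5, f@B3}
  B8: | IN={a@B4, a@B6, b@B4, c@B7, e@B5, f@B3} | OUT={a@B4, a@B6, b@B4, c@B7, d@B8, e@B5, f@B3}
  B9: | IN={a@B4, a@B6, b@B4, c@B7, d@B8, e@B5, f@B0, f@B3} | OUT={a@B4, a@B6, b@B4, c@B7, d@B8, e@B9, f@B0, f@B3}

Merge at B6: IN[B6] = OUT[B5] ⊔ OUT[B7] = {a@B4, a@B6, b@B4, c@B7, e@B5, f@B3}
Applying B6's transfer function to that IN value gives OUT[B6] (row B6 above).

Answer: {a@B6, b@B4, c@B7, e@B5, f@B3}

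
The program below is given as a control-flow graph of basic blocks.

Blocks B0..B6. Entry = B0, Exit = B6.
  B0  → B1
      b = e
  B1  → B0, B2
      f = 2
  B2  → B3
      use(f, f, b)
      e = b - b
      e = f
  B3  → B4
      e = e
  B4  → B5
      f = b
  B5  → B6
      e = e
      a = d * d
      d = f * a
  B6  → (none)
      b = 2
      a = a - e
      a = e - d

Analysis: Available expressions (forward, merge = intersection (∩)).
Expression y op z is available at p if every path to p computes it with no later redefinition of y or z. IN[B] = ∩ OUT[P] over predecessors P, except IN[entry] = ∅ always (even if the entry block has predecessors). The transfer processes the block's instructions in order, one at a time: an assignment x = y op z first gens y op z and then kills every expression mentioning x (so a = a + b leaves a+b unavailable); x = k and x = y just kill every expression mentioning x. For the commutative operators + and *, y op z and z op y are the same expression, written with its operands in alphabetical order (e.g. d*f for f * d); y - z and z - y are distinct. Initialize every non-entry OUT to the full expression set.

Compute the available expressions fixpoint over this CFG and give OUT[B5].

Answer: {a*f, b-b}

Trace:
Converged values:
  B0:   IN={}   OUT={}
  B1:   IN={}   OUT={}
  B2:   IN={}   OUT={b-b}
  B3:   IN={b-b}   OUT={b-b}
  B4:   IN={b-b}   OUT={b-b}
  B5:   IN={b-b}   OUT={a*f, b-b}
  B6:   IN={a*f, b-b}   OUT={e-d}

Merge at B5: IN[B5] = OUT[B4] = {b-b}
Applying B5's transfer function to that IN value gives OUT[B5] (row B5 above).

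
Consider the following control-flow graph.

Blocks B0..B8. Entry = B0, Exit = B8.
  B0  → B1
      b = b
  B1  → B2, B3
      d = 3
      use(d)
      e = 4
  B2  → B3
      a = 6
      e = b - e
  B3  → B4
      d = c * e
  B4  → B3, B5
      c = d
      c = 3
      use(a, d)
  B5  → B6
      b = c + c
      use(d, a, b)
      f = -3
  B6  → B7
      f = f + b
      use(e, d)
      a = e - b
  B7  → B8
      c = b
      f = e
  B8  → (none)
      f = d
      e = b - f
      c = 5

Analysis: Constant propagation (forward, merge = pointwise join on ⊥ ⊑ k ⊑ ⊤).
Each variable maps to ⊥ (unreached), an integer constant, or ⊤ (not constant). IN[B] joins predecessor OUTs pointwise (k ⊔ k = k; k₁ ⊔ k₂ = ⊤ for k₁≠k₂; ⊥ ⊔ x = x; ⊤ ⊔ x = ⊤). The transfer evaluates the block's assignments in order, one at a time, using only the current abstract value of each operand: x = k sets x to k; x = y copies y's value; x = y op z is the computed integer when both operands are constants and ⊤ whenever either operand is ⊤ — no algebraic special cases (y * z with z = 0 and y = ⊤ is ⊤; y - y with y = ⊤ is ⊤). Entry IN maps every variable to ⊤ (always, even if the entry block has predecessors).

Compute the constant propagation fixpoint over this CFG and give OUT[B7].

Answer: {a: ⊤, b: 6, c: 6, d: ⊤, e: ⊤, f: ⊤}

Derivation:
Fixpoint table:
  B0:   IN=(all ⊤)   OUT=(all ⊤)
  B1:   IN=(all ⊤)   OUT={d:3, e:4; rest ⊤}
  B2:   IN={d:3, e:4; rest ⊤}   OUT={a:6, d:3; rest ⊤}
  B3:   IN=(all ⊤)   OUT=(all ⊤)
  B4:   IN=(all ⊤)   OUT={c:3; rest ⊤}
  B5:   IN={c:3; rest ⊤}   OUT={b:6, c:3, f:-3; rest ⊤}
  B6:   IN={b:6, c:3, f:-3; rest ⊤}   OUT={b:6, c:3, f:3; rest ⊤}
  B7:   IN={b:6, c:3, f:3; rest ⊤}   OUT={b:6, c:6; rest ⊤}
  B8:   IN={b:6, c:6; rest ⊤}   OUT={b:6, c:5; rest ⊤}

Merge at B7: IN[B7] = OUT[B6] = {a: ⊤, b: 6, c: 3, d: ⊤, e: ⊤, f: 3}
Applying B7's transfer function to that IN value gives OUT[B7] (row B7 above).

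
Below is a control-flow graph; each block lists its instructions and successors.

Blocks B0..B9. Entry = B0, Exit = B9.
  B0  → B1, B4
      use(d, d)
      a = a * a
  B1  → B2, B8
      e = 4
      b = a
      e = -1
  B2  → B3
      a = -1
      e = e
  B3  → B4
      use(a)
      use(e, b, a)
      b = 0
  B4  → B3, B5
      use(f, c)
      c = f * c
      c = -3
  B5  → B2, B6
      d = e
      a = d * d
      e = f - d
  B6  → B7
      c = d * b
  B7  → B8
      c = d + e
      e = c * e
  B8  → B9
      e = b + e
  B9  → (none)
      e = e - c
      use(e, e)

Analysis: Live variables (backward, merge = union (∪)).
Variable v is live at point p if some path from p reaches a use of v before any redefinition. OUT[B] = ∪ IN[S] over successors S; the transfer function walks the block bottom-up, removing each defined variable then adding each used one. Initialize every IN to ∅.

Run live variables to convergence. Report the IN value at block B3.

Converged values:
  B0:  IN={a, b, c, d, e, f}  OUT={a, b, c, e, f}
  B1:  IN={a, c, f}  OUT={b, c, e, f}
  B2:  IN={b, c, e, f}  OUT={a, b, c, e, f}
  B3:  IN={a, b, c, e, f}  OUT={a, b, c, e, f}
  B4:  IN={a, b, c, e, f}  OUT={a, b, c, e, f}
  B5:  IN={b, c, e, f}  OUT={b, c, d, e, f}
  B6:  IN={b, d, e}  OUT={b, d, e}
  B7:  IN={b, d, e}  OUT={b, c, e}
  B8:  IN={b, c, e}  OUT={c, e}
  B9:  IN={c, e}  OUT={}

Merge at B3: OUT[B3] = IN[B4] = {a, b, c, e, f}
Applying B3's transfer function to that OUT value gives IN[B3] (row B3 above).

Answer: {a, b, c, e, f}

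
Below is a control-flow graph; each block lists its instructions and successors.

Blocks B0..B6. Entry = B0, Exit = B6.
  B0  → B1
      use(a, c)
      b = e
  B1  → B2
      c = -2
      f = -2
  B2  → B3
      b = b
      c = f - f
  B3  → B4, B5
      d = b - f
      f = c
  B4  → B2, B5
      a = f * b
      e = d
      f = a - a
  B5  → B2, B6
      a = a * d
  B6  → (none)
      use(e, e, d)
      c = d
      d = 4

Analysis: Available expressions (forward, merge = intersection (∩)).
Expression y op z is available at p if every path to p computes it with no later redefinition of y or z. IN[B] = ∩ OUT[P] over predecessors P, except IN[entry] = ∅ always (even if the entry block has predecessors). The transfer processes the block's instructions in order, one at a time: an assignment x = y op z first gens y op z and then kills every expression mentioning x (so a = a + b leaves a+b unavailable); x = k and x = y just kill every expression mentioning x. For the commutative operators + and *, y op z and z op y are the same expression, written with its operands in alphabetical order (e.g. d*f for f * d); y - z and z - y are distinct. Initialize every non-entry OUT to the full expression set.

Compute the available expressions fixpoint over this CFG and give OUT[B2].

Converged values:
  B0:   IN={}   OUT={}
  B1:   IN={}   OUT={}
  B2:   IN={}   OUT={f-f}
  B3:   IN={f-f}   OUT={}
  B4:   IN={}   OUT={a-a}
  B5:   IN={}   OUT={}
  B6:   IN={}   OUT={}

Merge at B2: IN[B2] = OUT[B1] ∩ OUT[B4] ∩ OUT[B5] = {}
Applying B2's transfer function to that IN value gives OUT[B2] (row B2 above).

Answer: {f-f}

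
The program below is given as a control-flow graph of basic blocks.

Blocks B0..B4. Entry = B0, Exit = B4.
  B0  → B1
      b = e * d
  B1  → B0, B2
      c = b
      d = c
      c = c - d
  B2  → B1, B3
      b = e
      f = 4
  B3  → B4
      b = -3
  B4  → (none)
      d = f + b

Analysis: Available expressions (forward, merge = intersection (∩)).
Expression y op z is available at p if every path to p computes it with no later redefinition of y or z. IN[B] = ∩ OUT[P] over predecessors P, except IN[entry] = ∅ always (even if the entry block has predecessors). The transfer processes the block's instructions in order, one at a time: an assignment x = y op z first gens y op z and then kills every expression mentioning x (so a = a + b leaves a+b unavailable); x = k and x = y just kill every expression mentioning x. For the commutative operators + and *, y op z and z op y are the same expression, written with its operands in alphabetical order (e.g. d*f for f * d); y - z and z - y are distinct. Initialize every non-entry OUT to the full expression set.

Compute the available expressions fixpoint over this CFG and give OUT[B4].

Per-block solution:
  B0:  IN={}  OUT={d*e}
  B1:  IN={}  OUT={}
  B2:  IN={}  OUT={}
  B3:  IN={}  OUT={}
  B4:  IN={}  OUT={b+f}

Merge at B4: IN[B4] = OUT[B3] = {}
Applying B4's transfer function to that IN value gives OUT[B4] (row B4 above).

Answer: {b+f}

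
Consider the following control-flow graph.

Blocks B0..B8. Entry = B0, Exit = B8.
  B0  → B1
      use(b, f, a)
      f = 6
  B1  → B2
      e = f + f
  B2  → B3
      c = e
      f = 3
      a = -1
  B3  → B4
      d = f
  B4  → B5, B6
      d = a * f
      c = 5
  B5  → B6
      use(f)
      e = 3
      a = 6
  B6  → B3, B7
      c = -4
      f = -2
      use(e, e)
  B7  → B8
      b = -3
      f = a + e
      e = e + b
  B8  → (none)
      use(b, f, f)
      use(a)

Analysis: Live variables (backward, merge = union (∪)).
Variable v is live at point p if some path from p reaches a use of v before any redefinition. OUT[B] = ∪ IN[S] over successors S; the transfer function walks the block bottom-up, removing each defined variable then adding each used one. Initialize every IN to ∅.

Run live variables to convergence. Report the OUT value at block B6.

Answer: {a, e, f}

Trace:
Fixpoint table:
  B0:   IN={a, b, f}   OUT={f}
  B1:   IN={f}   OUT={e}
  B2:   IN={e}   OUT={a, e, f}
  B3:   IN={a, e, f}   OUT={a, e, f}
  B4:   IN={a, e, f}   OUT={a, e, f}
  B5:   IN={f}   OUT={a, e}
  B6:   IN={a, e}   OUT={a, e, f}
  B7:   IN={a, e}   OUT={a, b, f}
  B8:   IN={a, b, f}   OUT={}

Merge at B6: OUT[B6] = IN[B3] ⊔ IN[B7] = {a, e, f}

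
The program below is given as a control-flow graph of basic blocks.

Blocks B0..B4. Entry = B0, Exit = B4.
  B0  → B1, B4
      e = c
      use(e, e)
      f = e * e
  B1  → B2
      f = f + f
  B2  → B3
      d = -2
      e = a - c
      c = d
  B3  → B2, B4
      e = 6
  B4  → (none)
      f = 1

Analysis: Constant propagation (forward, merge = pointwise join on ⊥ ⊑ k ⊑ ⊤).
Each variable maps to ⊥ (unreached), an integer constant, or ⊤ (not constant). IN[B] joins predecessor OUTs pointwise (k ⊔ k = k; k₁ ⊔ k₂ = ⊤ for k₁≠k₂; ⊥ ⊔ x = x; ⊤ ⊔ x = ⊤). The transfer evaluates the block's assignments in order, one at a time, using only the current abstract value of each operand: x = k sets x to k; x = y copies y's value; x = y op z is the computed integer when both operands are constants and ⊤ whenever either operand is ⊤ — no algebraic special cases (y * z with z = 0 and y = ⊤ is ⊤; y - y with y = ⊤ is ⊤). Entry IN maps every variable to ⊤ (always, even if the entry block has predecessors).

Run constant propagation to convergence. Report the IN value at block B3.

Answer: {a: ⊤, b: ⊤, c: -2, d: -2, e: ⊤, f: ⊤}

Derivation:
Converged values:
  B0:  IN=(all ⊤)  OUT=(all ⊤)
  B1:  IN=(all ⊤)  OUT=(all ⊤)
  B2:  IN=(all ⊤)  OUT={c:-2, d:-2; rest ⊤}
  B3:  IN={c:-2, d:-2; rest ⊤}  OUT={c:-2, d:-2, e:6; rest ⊤}
  B4:  IN=(all ⊤)  OUT={f:1; rest ⊤}

Merge at B3: IN[B3] = OUT[B2] = {a: ⊤, b: ⊤, c: -2, d: -2, e: ⊤, f: ⊤}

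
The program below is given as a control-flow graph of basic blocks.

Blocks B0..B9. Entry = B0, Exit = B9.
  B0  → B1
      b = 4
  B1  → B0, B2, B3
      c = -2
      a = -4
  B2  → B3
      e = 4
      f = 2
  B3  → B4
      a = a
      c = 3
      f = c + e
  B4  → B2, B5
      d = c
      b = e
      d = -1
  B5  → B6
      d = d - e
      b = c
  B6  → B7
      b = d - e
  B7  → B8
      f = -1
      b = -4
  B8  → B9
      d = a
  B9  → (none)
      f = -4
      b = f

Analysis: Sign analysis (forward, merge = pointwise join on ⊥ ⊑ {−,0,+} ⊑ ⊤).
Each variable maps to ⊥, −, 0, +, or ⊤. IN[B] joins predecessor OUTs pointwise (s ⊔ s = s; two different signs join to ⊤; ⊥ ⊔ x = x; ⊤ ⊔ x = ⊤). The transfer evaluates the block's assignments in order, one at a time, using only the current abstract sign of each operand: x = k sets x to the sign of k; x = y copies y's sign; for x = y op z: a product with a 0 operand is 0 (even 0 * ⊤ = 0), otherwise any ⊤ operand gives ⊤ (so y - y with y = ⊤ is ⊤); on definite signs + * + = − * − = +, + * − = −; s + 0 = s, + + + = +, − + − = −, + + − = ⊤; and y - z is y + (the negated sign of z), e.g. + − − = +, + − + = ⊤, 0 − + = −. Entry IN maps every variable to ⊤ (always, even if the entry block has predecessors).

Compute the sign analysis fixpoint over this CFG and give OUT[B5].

Answer: {a: -, b: +, c: +, d: ⊤, e: ⊤, f: ⊤}

Trace:
Fixpoint table:
  B0:  IN=(all ⊤)  OUT={b:+; rest ⊤}
  B1:  IN={b:+; rest ⊤}  OUT={a:-, b:+, c:-; rest ⊤}
  B2:  IN={a:-; rest ⊤}  OUT={a:-, e:+, f:+; rest ⊤}
  B3:  IN={a:-; rest ⊤}  OUT={a:-, c:+; rest ⊤}
  B4:  IN={a:-, c:+; rest ⊤}  OUT={a:-, c:+, d:-; rest ⊤}
  B5:  IN={a:-, c:+, d:-; rest ⊤}  OUT={a:-, b:+, c:+; rest ⊤}
  B6:  IN={a:-, b:+, c:+; rest ⊤}  OUT={a:-, c:+; rest ⊤}
  B7:  IN={a:-, c:+; rest ⊤}  OUT={a:-, b:-, c:+, f:-; rest ⊤}
  B8:  IN={a:-, b:-, c:+, f:-; rest ⊤}  OUT={a:-, b:-, c:+, d:-, f:-; rest ⊤}
  B9:  IN={a:-, b:-, c:+, d:-, f:-; rest ⊤}  OUT={a:-, b:-, c:+, d:-, f:-; rest ⊤}

Merge at B5: IN[B5] = OUT[B4] = {a: -, b: ⊤, c: +, d: -, e: ⊤, f: ⊤}
Applying B5's transfer function to that IN value gives OUT[B5] (row B5 above).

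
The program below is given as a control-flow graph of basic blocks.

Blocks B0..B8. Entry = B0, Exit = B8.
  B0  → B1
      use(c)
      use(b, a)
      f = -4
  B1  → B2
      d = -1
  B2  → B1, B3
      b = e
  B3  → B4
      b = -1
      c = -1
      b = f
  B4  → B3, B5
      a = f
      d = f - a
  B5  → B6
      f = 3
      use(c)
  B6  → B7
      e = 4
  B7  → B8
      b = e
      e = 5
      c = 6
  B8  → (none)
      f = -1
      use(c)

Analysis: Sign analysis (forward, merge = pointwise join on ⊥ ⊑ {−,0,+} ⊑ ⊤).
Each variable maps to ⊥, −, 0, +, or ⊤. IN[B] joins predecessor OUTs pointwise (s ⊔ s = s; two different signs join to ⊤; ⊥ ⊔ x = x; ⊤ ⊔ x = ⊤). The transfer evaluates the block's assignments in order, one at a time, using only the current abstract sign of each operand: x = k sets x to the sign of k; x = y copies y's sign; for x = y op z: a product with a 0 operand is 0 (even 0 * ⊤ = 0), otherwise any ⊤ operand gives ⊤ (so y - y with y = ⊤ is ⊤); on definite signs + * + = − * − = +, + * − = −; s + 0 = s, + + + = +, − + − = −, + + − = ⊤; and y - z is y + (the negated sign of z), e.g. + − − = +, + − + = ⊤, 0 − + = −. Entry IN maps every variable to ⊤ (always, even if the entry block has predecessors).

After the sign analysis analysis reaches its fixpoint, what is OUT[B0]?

Converged values:
  B0:  IN=(all ⊤)  OUT={f:-; rest ⊤}
  B1:  IN={f:-; rest ⊤}  OUT={d:-, f:-; rest ⊤}
  B2:  IN={d:-, f:-; rest ⊤}  OUT={d:-, f:-; rest ⊤}
  B3:  IN={f:-; rest ⊤}  OUT={b:-, c:-, f:-; rest ⊤}
  B4:  IN={b:-, c:-, f:-; rest ⊤}  OUT={a:-, b:-, c:-, f:-; rest ⊤}
  B5:  IN={a:-, b:-, c:-, f:-; rest ⊤}  OUT={a:-, b:-, c:-, f:+; rest ⊤}
  B6:  IN={a:-, b:-, c:-, f:+; rest ⊤}  OUT={a:-, b:-, c:-, e:+, f:+; rest ⊤}
  B7:  IN={a:-, b:-, c:-, e:+, f:+; rest ⊤}  OUT={a:-, b:+, c:+, e:+, f:+; rest ⊤}
  B8:  IN={a:-, b:+, c:+, e:+, f:+; rest ⊤}  OUT={a:-, b:+, c:+, e:+, f:-; rest ⊤}

B0 is the boundary node: IN[B0] = {a: ⊤, b: ⊤, c: ⊤, d: ⊤, e: ⊤, f: ⊤}
Applying B0's transfer function to that IN value gives OUT[B0] (row B0 above).

Answer: {a: ⊤, b: ⊤, c: ⊤, d: ⊤, e: ⊤, f: -}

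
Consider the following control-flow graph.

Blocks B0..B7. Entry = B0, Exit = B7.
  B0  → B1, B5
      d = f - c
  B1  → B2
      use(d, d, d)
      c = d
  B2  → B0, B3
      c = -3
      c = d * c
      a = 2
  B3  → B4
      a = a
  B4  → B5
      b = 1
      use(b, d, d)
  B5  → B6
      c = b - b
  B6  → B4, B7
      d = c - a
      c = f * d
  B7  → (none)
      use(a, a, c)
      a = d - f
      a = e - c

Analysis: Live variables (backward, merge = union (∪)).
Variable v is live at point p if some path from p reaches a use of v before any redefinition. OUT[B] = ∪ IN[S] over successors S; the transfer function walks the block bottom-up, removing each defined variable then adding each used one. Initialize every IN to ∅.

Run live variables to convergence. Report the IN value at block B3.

Fixpoint table:
  B0: | IN={a, b, c, e, f} | OUT={a, b, d, e, f}
  B1: | IN={b, d, e, f} | OUT={b, d, e, f}
  B2: | IN={b, d, e, f} | OUT={a, b, c, d, e, f}
  B3: | IN={a, d, e, f} | OUT={a, d, e, f}
  B4: | IN={a, d, e, f} | OUT={a, b, e, f}
  B5: | IN={a, b, e, f} | OUT={a, c, e, f}
  B6: | IN={a, c, e, f} | OUT={a, c, d, e, f}
  B7: | IN={a, c, d, e, f} | OUT={}

Merge at B3: OUT[B3] = IN[B4] = {a, d, e, f}
Applying B3's transfer function to that OUT value gives IN[B3] (row B3 above).

Answer: {a, d, e, f}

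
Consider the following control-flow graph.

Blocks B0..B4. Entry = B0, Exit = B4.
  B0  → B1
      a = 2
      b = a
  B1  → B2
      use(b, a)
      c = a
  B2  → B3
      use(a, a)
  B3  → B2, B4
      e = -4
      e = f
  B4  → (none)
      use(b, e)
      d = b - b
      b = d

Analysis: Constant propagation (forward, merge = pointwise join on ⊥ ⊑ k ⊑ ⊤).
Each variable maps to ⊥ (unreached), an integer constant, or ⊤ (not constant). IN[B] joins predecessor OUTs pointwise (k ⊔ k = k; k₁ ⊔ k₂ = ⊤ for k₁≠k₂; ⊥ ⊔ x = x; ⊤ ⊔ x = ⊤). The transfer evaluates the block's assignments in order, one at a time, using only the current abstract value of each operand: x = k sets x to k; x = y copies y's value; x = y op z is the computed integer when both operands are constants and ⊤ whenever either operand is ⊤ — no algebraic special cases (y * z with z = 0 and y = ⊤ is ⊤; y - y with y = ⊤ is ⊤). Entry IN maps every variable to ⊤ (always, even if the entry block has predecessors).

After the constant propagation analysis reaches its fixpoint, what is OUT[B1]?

Answer: {a: 2, b: 2, c: 2, d: ⊤, e: ⊤, f: ⊤}

Derivation:
Per-block solution:
  B0: | IN=(all ⊤) | OUT={a:2, b:2; rest ⊤}
  B1: | IN={a:2, b:2; rest ⊤} | OUT={a:2, b:2, c:2; rest ⊤}
  B2: | IN={a:2, b:2, c:2; rest ⊤} | OUT={a:2, b:2, c:2; rest ⊤}
  B3: | IN={a:2, b:2, c:2; rest ⊤} | OUT={a:2, b:2, c:2; rest ⊤}
  B4: | IN={a:2, b:2, c:2; rest ⊤} | OUT={a:2, b:0, c:2, d:0; rest ⊤}

Merge at B1: IN[B1] = OUT[B0] = {a: 2, b: 2, c: ⊤, d: ⊤, e: ⊤, f: ⊤}
Applying B1's transfer function to that IN value gives OUT[B1] (row B1 above).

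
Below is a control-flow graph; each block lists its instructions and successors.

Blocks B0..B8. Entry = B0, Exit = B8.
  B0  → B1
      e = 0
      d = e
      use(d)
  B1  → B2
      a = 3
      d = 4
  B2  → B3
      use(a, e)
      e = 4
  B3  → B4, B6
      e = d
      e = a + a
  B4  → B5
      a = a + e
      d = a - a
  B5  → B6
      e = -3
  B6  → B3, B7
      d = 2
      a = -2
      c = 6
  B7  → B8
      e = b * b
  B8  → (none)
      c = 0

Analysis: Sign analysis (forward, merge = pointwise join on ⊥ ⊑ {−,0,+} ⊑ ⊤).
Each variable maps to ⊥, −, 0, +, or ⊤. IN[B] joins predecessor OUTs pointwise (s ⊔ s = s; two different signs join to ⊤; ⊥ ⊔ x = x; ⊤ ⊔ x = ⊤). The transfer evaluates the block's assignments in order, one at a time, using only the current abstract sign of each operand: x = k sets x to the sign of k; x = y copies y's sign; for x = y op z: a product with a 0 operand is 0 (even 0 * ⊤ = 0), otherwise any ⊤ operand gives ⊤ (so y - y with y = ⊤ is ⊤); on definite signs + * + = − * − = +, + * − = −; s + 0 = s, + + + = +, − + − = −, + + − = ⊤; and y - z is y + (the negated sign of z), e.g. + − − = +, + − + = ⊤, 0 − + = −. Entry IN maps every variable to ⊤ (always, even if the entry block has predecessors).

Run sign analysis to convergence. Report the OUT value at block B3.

Answer: {a: ⊤, b: ⊤, c: ⊤, d: +, e: ⊤, f: ⊤}

Trace:
Per-block solution:
  B0:  IN=(all ⊤)  OUT={d:0, e:0; rest ⊤}
  B1:  IN={d:0, e:0; rest ⊤}  OUT={a:+, d:+, e:0; rest ⊤}
  B2:  IN={a:+, d:+, e:0; rest ⊤}  OUT={a:+, d:+, e:+; rest ⊤}
  B3:  IN={d:+; rest ⊤}  OUT={d:+; rest ⊤}
  B4:  IN={d:+; rest ⊤}  OUT=(all ⊤)
  B5:  IN=(all ⊤)  OUT={e:-; rest ⊤}
  B6:  IN=(all ⊤)  OUT={a:-, c:+, d:+; rest ⊤}
  B7:  IN={a:-, c:+, d:+; rest ⊤}  OUT={a:-, c:+, d:+; rest ⊤}
  B8:  IN={a:-, c:+, d:+; rest ⊤}  OUT={a:-, c:0, d:+; rest ⊤}

Merge at B3: IN[B3] = OUT[B2] ⊔ OUT[B6] = {a: ⊤, b: ⊤, c: ⊤, d: +, e: ⊤, f: ⊤}
Applying B3's transfer function to that IN value gives OUT[B3] (row B3 above).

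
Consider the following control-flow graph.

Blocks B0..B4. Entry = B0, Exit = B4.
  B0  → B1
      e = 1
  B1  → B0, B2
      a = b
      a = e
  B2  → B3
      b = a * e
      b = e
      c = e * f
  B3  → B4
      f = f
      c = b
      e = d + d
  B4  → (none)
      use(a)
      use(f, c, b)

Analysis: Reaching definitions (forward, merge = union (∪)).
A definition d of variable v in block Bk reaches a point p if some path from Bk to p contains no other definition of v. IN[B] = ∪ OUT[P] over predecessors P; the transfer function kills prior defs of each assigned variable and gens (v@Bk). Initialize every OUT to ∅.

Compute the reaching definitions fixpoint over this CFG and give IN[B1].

Answer: {a@B1, e@B0}

Working:
Fixpoint table:
  B0: | IN={a@B1, e@B0} | OUT={a@B1, e@B0}
  B1: | IN={a@B1, e@B0} | OUT={a@B1, e@B0}
  B2: | IN={a@B1, e@B0} | OUT={a@B1, b@B2, c@B2, e@B0}
  B3: | IN={a@B1, b@B2, c@B2, e@B0} | OUT={a@B1, b@B2, c@B3, e@B3, f@B3}
  B4: | IN={a@B1, b@B2, c@B3, e@B3, f@B3} | OUT={a@B1, b@B2, c@B3, e@B3, f@B3}

Merge at B1: IN[B1] = OUT[B0] = {a@B1, e@B0}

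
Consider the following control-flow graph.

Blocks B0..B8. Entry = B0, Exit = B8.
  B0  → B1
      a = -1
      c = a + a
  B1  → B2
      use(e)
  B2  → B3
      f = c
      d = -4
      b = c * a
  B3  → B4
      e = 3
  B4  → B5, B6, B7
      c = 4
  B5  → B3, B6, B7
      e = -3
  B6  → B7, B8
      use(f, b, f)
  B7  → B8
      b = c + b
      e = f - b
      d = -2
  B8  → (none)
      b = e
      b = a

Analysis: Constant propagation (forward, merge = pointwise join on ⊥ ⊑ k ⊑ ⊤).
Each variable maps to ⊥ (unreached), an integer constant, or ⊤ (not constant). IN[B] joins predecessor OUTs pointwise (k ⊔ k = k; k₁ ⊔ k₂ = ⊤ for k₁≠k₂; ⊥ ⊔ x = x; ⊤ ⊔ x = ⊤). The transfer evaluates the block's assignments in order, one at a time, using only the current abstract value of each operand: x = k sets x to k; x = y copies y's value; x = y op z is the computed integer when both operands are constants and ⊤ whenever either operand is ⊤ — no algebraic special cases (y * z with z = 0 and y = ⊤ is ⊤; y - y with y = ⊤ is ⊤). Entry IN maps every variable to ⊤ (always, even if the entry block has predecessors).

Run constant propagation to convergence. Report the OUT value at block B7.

Converged values:
  B0: | IN=(all ⊤) | OUT={a:-1, c:-2; rest ⊤}
  B1: | IN={a:-1, c:-2; rest ⊤} | OUT={a:-1, c:-2; rest ⊤}
  B2: | IN={a:-1, c:-2; rest ⊤} | OUT={a:-1, b:2, c:-2, d:-4, f:-2; rest ⊤}
  B3: | IN={a:-1, b:2, d:-4, f:-2; rest ⊤} | OUT={a:-1, b:2, d:-4, e:3, f:-2; rest ⊤}
  B4: | IN={a:-1, b:2, d:-4, e:3, f:-2; rest ⊤} | OUT={a:-1, b:2, c:4, d:-4, e:3, f:-2; rest ⊤}
  B5: | IN={a:-1, b:2, c:4, d:-4, e:3, f:-2; rest ⊤} | OUT={a:-1, b:2, c:4, d:-4, e:-3, f:-2; rest ⊤}
  B6: | IN={a:-1, b:2, c:4, d:-4, f:-2; rest ⊤} | OUT={a:-1, b:2, c:4, d:-4, f:-2; rest ⊤}
  B7: | IN={a:-1, b:2, c:4, d:-4, f:-2; rest ⊤} | OUT={a:-1, b:6, c:4, d:-2, e:-8, f:-2; rest ⊤}
  B8: | IN={a:-1, c:4, f:-2; rest ⊤} | OUT={a:-1, b:-1, c:4, f:-2; rest ⊤}

Merge at B7: IN[B7] = OUT[B4] ⊔ OUT[B5] ⊔ OUT[B6] = {a: -1, b: 2, c: 4, d: -4, e: ⊤, f: -2}
Applying B7's transfer function to that IN value gives OUT[B7] (row B7 above).

Answer: {a: -1, b: 6, c: 4, d: -2, e: -8, f: -2}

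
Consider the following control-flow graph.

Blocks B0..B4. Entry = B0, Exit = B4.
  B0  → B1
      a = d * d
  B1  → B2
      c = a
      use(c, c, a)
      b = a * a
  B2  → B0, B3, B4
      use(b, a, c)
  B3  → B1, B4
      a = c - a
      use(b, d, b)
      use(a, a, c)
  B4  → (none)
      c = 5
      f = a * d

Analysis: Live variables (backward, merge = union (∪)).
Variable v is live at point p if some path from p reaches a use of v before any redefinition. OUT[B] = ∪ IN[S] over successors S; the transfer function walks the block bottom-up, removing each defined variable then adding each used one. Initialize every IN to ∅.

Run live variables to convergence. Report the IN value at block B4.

Fixpoint table:
  B0: | IN={d} | OUT={a, d}
  B1: | IN={a, d} | OUT={a, b, c, d}
  B2: | IN={a, b, c, d} | OUT={a, b, c, d}
  B3: | IN={a, b, c, d} | OUT={a, d}
  B4: | IN={a, d} | OUT={}

B4 is the boundary node: OUT[B4] = {}
Applying B4's transfer function to that OUT value gives IN[B4] (row B4 above).

Answer: {a, d}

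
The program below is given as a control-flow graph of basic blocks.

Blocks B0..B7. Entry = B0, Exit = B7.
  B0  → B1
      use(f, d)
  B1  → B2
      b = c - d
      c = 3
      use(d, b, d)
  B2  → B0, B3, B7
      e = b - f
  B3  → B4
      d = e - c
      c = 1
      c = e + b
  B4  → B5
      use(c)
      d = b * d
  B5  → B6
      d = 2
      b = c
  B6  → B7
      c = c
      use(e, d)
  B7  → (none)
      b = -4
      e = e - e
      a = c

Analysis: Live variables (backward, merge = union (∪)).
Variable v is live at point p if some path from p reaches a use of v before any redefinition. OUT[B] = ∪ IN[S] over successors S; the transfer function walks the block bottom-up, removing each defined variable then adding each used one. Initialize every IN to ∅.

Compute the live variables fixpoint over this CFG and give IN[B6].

Converged values:
  B0:   IN={c, d, f}   OUT={c, d, f}
  B1:   IN={c, d, f}   OUT={b, c, d, f}
  B2:   IN={b, c, d, f}   OUT={b, c, d, e, f}
  B3:   IN={b, c, e}   OUT={b, c, d, e}
  B4:   IN={b, c, d, e}   OUT={c, e}
  B5:   IN={c, e}   OUT={c, d, e}
  B6:   IN={c, d, e}   OUT={c, e}
  B7:   IN={c, e}   OUT={}

Merge at B6: OUT[B6] = IN[B7] = {c, e}
Applying B6's transfer function to that OUT value gives IN[B6] (row B6 above).

Answer: {c, d, e}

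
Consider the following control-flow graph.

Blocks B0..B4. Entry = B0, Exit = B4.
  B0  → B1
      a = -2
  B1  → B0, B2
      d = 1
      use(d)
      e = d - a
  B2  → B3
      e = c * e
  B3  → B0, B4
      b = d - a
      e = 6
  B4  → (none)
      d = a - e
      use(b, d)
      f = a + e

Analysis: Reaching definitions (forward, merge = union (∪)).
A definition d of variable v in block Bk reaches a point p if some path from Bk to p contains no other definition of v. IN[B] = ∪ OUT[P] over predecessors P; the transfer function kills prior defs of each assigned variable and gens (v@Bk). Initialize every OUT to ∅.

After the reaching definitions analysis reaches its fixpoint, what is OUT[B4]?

Fixpoint table:
  B0:   IN={a@B0, b@B3, d@B1, e@B1, e@B3}   OUT={a@B0, b@B3, d@B1, e@B1, e@B3}
  B1:   IN={a@B0, b@B3, d@B1, e@B1, e@B3}   OUT={a@B0, b@B3, d@B1, e@B1}
  B2:   IN={a@B0, b@B3, d@B1, e@B1}   OUT={a@B0, b@B3, d@B1, e@B2}
  B3:   IN={a@B0, b@B3, d@B1, e@B2}   OUT={a@B0, b@B3, d@B1, e@B3}
  B4:   IN={a@B0, b@B3, d@B1, e@B3}   OUT={a@B0, b@B3, d@B4, e@B3, f@B4}

Merge at B4: IN[B4] = OUT[B3] = {a@B0, b@B3, d@B1, e@B3}
Applying B4's transfer function to that IN value gives OUT[B4] (row B4 above).

Answer: {a@B0, b@B3, d@B4, e@B3, f@B4}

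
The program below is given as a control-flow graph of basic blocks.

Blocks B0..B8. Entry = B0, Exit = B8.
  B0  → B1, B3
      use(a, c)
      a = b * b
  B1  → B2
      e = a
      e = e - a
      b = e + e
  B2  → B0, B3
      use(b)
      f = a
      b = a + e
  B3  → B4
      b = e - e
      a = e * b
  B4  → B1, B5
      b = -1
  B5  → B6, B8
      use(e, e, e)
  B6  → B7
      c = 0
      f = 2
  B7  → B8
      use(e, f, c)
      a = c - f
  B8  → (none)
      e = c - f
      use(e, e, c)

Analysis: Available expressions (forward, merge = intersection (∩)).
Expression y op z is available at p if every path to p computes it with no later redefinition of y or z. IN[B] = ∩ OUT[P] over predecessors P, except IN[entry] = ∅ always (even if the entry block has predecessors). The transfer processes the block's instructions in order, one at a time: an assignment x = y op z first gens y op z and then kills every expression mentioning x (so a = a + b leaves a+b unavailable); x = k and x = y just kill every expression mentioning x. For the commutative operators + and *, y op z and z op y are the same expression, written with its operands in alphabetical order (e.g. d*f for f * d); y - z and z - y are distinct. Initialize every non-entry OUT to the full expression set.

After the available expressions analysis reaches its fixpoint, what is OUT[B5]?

Answer: {e-e}

Working:
Fixpoint table:
  B0:   IN={}   OUT={b*b}
  B1:   IN={}   OUT={e+e}
  B2:   IN={e+e}   OUT={a+e, e+e}
  B3:   IN={}   OUT={b*e, e-e}
  B4:   IN={b*e, e-e}   OUT={e-e}
  B5:   IN={e-e}   OUT={e-e}
  B6:   IN={e-e}   OUT={e-e}
  B7:   IN={e-e}   OUT={c-f, e-e}
  B8:   IN={e-e}   OUT={c-f}

Merge at B5: IN[B5] = OUT[B4] = {e-e}
Applying B5's transfer function to that IN value gives OUT[B5] (row B5 above).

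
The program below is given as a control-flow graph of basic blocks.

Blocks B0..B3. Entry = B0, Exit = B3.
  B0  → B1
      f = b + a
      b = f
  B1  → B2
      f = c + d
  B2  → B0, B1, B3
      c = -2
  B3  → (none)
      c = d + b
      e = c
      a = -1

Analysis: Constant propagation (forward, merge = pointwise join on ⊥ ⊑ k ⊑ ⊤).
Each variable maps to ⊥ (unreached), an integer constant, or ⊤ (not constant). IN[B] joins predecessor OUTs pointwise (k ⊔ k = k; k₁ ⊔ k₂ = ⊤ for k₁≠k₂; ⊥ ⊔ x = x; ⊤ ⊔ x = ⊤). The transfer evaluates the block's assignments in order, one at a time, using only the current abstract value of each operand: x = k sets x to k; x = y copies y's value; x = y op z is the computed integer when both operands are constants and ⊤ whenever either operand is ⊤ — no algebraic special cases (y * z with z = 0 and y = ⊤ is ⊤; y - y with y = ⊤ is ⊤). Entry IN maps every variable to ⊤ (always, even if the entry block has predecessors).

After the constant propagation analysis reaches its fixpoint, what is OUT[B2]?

Answer: {a: ⊤, b: ⊤, c: -2, d: ⊤, e: ⊤, f: ⊤}

Trace:
Fixpoint table:
  B0:   IN=(all ⊤)   OUT=(all ⊤)
  B1:   IN=(all ⊤)   OUT=(all ⊤)
  B2:   IN=(all ⊤)   OUT={c:-2; rest ⊤}
  B3:   IN={c:-2; rest ⊤}   OUT={a:-1; rest ⊤}

Merge at B2: IN[B2] = OUT[B1] = {a: ⊤, b: ⊤, c: ⊤, d: ⊤, e: ⊤, f: ⊤}
Applying B2's transfer function to that IN value gives OUT[B2] (row B2 above).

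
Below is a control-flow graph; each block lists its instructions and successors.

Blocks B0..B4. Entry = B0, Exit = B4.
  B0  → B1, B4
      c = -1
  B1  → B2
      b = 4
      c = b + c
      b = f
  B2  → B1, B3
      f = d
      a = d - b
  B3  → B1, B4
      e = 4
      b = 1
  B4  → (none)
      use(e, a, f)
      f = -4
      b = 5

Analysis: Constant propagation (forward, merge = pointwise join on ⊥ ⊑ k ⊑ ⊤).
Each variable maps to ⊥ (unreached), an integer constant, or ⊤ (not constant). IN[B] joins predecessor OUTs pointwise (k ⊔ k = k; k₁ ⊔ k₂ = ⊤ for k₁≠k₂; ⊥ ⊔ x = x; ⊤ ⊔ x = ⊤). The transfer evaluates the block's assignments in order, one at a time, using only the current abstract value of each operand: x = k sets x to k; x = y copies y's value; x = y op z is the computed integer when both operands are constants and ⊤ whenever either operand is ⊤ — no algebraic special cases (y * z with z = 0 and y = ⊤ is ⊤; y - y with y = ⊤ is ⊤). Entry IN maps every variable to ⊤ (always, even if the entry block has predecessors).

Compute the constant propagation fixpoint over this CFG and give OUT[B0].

Converged values:
  B0: | IN=(all ⊤) | OUT={c:-1; rest ⊤}
  B1: | IN=(all ⊤) | OUT=(all ⊤)
  B2: | IN=(all ⊤) | OUT=(all ⊤)
  B3: | IN=(all ⊤) | OUT={b:1, e:4; rest ⊤}
  B4: | IN=(all ⊤) | OUT={b:5, f:-4; rest ⊤}

B0 is the boundary node: IN[B0] = {a: ⊤, b: ⊤, c: ⊤, d: ⊤, e: ⊤, f: ⊤}
Applying B0's transfer function to that IN value gives OUT[B0] (row B0 above).

Answer: {a: ⊤, b: ⊤, c: -1, d: ⊤, e: ⊤, f: ⊤}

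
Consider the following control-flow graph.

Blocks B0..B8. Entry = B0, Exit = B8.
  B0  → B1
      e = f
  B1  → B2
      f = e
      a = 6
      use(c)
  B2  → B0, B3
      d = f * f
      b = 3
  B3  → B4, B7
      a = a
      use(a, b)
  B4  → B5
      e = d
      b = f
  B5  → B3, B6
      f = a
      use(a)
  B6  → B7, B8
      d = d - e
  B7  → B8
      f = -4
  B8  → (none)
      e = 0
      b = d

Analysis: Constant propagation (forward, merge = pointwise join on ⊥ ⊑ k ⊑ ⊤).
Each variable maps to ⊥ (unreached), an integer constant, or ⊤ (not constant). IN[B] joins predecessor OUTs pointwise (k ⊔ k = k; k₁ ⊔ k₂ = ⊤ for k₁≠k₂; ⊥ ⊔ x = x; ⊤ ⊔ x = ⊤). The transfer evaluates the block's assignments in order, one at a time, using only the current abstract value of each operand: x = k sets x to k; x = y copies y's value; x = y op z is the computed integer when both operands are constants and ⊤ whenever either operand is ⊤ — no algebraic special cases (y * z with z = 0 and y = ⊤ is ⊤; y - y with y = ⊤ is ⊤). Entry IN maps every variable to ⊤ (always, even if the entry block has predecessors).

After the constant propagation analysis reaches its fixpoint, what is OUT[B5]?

Per-block solution:
  B0:  IN=(all ⊤)  OUT=(all ⊤)
  B1:  IN=(all ⊤)  OUT={a:6; rest ⊤}
  B2:  IN={a:6; rest ⊤}  OUT={a:6, b:3; rest ⊤}
  B3:  IN={a:6; rest ⊤}  OUT={a:6; rest ⊤}
  B4:  IN={a:6; rest ⊤}  OUT={a:6; rest ⊤}
  B5:  IN={a:6; rest ⊤}  OUT={a:6, f:6; rest ⊤}
  B6:  IN={a:6, f:6; rest ⊤}  OUT={a:6, f:6; rest ⊤}
  B7:  IN={a:6; rest ⊤}  OUT={a:6, f:-4; rest ⊤}
  B8:  IN={a:6; rest ⊤}  OUT={a:6, e:0; rest ⊤}

Merge at B5: IN[B5] = OUT[B4] = {a: 6, b: ⊤, c: ⊤, d: ⊤, e: ⊤, f: ⊤}
Applying B5's transfer function to that IN value gives OUT[B5] (row B5 above).

Answer: {a: 6, b: ⊤, c: ⊤, d: ⊤, e: ⊤, f: 6}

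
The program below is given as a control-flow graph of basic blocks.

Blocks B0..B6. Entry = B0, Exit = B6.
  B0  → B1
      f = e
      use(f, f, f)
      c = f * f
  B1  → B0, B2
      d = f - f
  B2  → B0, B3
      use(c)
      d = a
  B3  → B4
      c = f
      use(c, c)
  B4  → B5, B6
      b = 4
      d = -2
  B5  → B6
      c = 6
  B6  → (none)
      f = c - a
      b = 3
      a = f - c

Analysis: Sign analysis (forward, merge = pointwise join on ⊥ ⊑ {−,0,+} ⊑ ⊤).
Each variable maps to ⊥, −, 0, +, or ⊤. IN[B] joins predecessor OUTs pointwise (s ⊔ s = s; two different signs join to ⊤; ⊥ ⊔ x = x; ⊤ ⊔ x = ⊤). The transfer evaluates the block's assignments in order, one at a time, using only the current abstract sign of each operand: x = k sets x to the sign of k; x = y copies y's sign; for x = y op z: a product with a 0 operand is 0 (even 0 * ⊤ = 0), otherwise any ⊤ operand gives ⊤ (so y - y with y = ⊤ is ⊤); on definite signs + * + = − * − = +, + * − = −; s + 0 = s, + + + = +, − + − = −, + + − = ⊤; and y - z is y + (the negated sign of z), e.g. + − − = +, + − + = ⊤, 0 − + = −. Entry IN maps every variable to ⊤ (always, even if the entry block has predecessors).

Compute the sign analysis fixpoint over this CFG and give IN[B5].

Answer: {a: ⊤, b: +, c: ⊤, d: -, e: ⊤, f: ⊤}

Trace:
Converged values:
  B0:  IN=(all ⊤)  OUT=(all ⊤)
  B1:  IN=(all ⊤)  OUT=(all ⊤)
  B2:  IN=(all ⊤)  OUT=(all ⊤)
  B3:  IN=(all ⊤)  OUT=(all ⊤)
  B4:  IN=(all ⊤)  OUT={b:+, d:-; rest ⊤}
  B5:  IN={b:+, d:-; rest ⊤}  OUT={b:+, c:+, d:-; rest ⊤}
  B6:  IN={b:+, d:-; rest ⊤}  OUT={b:+, d:-; rest ⊤}

Merge at B5: IN[B5] = OUT[B4] = {a: ⊤, b: +, c: ⊤, d: -, e: ⊤, f: ⊤}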